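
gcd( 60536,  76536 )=8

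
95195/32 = 2974 + 27/32 = 2974.84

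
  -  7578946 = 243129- 7822075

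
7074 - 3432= 3642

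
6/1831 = 6/1831 = 0.00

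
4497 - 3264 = 1233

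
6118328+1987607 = 8105935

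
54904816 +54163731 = 109068547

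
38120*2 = 76240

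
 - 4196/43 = - 4196/43 =- 97.58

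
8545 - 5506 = 3039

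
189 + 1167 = 1356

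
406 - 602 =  - 196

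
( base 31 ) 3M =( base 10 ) 115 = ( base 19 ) 61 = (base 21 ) 5a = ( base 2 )1110011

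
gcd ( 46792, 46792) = 46792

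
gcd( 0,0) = 0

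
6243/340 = 6243/340 = 18.36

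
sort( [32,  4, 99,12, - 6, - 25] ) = [ - 25, - 6, 4, 12,32 , 99 ]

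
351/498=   117/166 = 0.70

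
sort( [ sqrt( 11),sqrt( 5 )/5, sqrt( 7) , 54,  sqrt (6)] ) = [ sqrt( 5)/5,sqrt(6),  sqrt( 7),sqrt( 11 ),  54 ] 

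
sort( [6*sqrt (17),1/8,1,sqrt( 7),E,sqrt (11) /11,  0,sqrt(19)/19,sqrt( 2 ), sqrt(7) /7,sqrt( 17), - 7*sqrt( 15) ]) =[ - 7*sqrt( 15 ), 0,1/8, sqrt( 19)/19,sqrt(11) /11,sqrt( 7) /7,1,sqrt( 2),sqrt(7),  E, sqrt(17 ),6*sqrt(17 )]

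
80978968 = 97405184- 16426216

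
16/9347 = 16/9347 =0.00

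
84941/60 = 1415+ 41/60 =1415.68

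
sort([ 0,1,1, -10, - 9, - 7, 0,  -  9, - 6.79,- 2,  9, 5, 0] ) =[-10,-9, - 9, - 7,  -  6.79, - 2, 0, 0, 0, 1, 1, 5, 9]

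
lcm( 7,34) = 238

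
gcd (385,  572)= 11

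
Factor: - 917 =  - 7^1* 131^1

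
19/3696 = 19/3696 = 0.01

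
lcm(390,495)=12870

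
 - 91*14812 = - 1347892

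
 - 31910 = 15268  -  47178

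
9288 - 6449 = 2839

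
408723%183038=42647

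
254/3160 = 127/1580 = 0.08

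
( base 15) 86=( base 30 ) 46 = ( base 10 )126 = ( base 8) 176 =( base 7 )240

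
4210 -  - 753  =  4963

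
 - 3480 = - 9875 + 6395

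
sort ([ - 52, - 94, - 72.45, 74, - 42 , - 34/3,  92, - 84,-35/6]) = [ - 94, - 84, - 72.45,  -  52, - 42,-34/3, - 35/6,  74, 92]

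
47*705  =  33135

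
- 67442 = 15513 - 82955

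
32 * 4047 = 129504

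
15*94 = 1410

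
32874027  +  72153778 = 105027805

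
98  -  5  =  93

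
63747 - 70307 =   -  6560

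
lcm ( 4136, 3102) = 12408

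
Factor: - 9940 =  - 2^2 * 5^1*7^1*71^1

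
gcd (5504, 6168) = 8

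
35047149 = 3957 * 8857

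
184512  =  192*961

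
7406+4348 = 11754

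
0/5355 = 0 = 0.00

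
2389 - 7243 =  - 4854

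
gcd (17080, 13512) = 8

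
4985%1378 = 851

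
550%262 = 26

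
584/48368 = 73/6046 = 0.01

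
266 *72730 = 19346180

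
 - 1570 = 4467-6037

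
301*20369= 6131069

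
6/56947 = 6/56947 =0.00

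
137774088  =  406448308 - 268674220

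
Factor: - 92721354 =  -2^1*  3^1*11^1*1404869^1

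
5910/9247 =5910/9247 = 0.64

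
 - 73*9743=-711239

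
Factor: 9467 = 9467^1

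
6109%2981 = 147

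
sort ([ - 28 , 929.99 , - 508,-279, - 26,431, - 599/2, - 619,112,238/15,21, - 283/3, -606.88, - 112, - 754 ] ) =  [ - 754, - 619 , - 606.88, - 508, - 599/2, - 279, - 112 , - 283/3, - 28,-26,238/15,21,112,431,929.99 ] 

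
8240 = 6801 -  - 1439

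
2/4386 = 1/2193 = 0.00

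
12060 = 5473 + 6587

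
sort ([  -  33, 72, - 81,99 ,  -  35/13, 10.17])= [  -  81, - 33, - 35/13 , 10.17 , 72 , 99 ]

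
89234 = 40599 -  - 48635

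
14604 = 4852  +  9752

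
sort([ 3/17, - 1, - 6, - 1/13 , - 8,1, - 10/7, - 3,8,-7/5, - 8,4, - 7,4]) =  [ - 8, - 8, - 7, - 6, - 3, - 10/7 ,  -  7/5, - 1, - 1/13,3/17, 1,4,4 , 8] 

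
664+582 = 1246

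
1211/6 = 201 + 5/6 = 201.83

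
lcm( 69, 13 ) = 897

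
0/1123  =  0= 0.00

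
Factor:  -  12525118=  - 2^1*6262559^1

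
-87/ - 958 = 87/958 = 0.09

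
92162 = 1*92162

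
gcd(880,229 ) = 1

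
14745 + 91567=106312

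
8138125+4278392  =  12416517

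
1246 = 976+270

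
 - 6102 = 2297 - 8399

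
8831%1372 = 599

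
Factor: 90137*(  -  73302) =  -2^1 * 3^1*19^1*23^1 * 643^1*3919^1 = -  6607222374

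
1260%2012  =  1260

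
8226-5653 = 2573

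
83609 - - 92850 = 176459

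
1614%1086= 528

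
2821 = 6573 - 3752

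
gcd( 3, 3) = 3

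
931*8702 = 8101562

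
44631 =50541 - 5910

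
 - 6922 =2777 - 9699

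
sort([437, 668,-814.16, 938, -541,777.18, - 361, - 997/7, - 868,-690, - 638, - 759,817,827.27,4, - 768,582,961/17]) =[- 868, - 814.16 ,-768, - 759, -690,-638,-541,-361, - 997/7, 4,961/17,437,582,668,777.18,817,827.27, 938]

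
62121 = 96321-34200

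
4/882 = 2/441= 0.00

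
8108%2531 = 515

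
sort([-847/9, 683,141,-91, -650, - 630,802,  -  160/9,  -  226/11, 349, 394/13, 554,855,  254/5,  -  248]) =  [-650 , - 630, - 248, - 847/9, - 91, - 226/11, - 160/9,394/13, 254/5,141,  349,554, 683, 802, 855]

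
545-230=315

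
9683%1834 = 513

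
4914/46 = 2457/23 = 106.83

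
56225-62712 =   -  6487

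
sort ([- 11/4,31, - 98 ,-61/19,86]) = [ - 98,-61/19, - 11/4,  31,86 ] 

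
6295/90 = 69+ 17/18= 69.94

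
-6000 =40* ( - 150)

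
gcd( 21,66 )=3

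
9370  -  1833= 7537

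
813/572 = 1 + 241/572 = 1.42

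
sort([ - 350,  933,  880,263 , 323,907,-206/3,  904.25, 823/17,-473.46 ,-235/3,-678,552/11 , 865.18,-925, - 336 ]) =[-925, - 678,-473.46, - 350, - 336,- 235/3,-206/3, 823/17, 552/11 , 263,323 , 865.18,880, 904.25,  907,933]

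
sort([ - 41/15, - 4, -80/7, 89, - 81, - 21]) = [ - 81, - 21 , - 80/7, - 4, - 41/15, 89]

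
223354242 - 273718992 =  - 50364750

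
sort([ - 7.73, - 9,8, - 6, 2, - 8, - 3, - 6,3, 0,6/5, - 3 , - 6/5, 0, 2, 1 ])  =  [ - 9, - 8, - 7.73, - 6, - 6, - 3, - 3, - 6/5, 0,0, 1,6/5, 2,2,3, 8] 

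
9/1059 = 3/353= 0.01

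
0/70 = 0 = 0.00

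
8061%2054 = 1899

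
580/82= 7 + 3/41 =7.07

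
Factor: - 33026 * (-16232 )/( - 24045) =  -  76582576/3435 = -2^4*3^( -1)*5^( - 1)*7^1*229^( - 1)*337^1* 2029^1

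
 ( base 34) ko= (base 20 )1f4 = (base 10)704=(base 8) 1300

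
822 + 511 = 1333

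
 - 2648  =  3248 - 5896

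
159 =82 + 77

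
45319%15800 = 13719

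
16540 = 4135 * 4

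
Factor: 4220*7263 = 30649860 =2^2 * 3^3*5^1*211^1*269^1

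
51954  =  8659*6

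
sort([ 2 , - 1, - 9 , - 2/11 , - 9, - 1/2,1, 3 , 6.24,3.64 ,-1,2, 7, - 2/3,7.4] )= [ - 9, - 9, - 1 , - 1 , - 2/3, - 1/2, - 2/11 , 1,2 , 2 , 3 , 3.64,6.24 , 7,7.4]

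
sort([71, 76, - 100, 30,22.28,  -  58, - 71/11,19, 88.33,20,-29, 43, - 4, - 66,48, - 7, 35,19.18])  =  [ - 100, - 66,-58,- 29, - 7, - 71/11,- 4,19 , 19.18, 20,22.28, 30,  35,43, 48, 71, 76, 88.33]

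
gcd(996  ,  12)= 12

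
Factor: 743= 743^1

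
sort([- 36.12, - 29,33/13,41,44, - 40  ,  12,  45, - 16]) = [-40, - 36.12,- 29,  -  16,33/13,12,41, 44, 45]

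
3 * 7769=23307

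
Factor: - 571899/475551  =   -190633/158517  =  -3^ ( - 4 ) * 19^( - 1)*103^( -1)*190633^1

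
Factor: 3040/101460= 8/267 = 2^3*3^(-1)*89^(-1 ) 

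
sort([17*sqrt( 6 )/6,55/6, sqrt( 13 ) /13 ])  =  [sqrt( 13 ) /13, 17*sqrt(6) /6, 55/6]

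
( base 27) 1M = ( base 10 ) 49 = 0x31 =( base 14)37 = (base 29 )1K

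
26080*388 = 10119040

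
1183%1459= 1183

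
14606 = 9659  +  4947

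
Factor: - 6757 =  - 29^1*233^1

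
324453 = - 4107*(  -  79 )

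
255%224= 31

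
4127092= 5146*802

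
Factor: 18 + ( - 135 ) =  - 117 = - 3^2*13^1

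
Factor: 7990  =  2^1*5^1*17^1 * 47^1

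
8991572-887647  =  8103925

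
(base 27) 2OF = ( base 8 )4111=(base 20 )561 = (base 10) 2121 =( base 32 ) 229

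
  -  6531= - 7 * 933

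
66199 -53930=12269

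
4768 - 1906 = 2862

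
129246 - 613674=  - 484428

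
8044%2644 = 112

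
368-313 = 55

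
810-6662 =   -  5852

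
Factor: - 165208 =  - 2^3*107^1*193^1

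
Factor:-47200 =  - 2^5*5^2*59^1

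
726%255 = 216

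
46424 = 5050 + 41374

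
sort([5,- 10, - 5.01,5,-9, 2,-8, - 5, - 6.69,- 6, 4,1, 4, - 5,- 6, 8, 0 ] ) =[ - 10, - 9 , - 8 , - 6.69, - 6, - 6, - 5.01, - 5, - 5, 0, 1, 2, 4,  4, 5, 5, 8] 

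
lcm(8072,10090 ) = 40360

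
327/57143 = 327/57143 =0.01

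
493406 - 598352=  - 104946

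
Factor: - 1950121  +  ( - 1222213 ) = - 2^1*11^1*41^1*3517^1=- 3172334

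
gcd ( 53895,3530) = 5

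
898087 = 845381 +52706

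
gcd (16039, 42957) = 43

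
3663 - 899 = 2764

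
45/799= 45/799= 0.06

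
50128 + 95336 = 145464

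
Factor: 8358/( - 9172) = -4179/4586=-  2^ ( - 1 ) * 3^1 * 7^1*199^1*2293^( - 1) 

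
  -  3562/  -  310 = 1781/155 = 11.49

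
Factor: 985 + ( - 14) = 971 = 971^1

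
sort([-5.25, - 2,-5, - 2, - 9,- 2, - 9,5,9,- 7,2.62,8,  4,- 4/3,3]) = [ - 9, - 9,-7, - 5.25, - 5  ,- 2, -2,-2, -4/3,2.62,3, 4,5,8,9 ] 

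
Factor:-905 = -5^1*181^1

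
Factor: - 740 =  - 2^2*5^1*37^1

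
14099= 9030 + 5069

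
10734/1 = 10734  =  10734.00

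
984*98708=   97128672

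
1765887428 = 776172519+989714909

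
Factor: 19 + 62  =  3^4 = 81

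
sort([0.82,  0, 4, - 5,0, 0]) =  [ -5,  0,  0, 0,0.82,4 ]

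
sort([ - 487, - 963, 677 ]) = [ - 963, -487,677 ] 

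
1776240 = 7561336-5785096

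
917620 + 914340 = 1831960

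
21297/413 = 21297/413 = 51.57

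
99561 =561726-462165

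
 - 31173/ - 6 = 5195 + 1/2 = 5195.50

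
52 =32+20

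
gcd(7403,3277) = 1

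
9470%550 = 120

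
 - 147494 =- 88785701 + 88638207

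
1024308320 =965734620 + 58573700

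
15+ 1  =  16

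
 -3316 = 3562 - 6878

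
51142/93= 549 + 85/93 = 549.91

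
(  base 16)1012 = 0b1000000010010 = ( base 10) 4114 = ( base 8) 10022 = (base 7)14665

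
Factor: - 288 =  - 2^5*3^2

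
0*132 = 0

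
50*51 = 2550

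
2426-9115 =- 6689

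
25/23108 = 25/23108 = 0.00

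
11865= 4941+6924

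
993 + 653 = 1646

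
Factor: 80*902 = 2^5 * 5^1*11^1*41^1 = 72160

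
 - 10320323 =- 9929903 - 390420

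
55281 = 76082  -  20801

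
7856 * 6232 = 48958592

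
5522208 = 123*44896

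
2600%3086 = 2600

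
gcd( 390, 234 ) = 78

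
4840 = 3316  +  1524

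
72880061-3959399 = 68920662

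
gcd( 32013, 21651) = 3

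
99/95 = 1  +  4/95 =1.04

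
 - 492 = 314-806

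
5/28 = 5/28 = 0.18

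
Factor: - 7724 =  - 2^2*1931^1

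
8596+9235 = 17831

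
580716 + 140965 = 721681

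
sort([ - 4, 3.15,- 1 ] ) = [-4,-1,3.15 ]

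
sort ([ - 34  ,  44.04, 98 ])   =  [ - 34,44.04, 98]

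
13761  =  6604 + 7157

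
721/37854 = 721/37854= 0.02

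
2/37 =2/37=0.05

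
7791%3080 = 1631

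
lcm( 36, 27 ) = 108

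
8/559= 8/559  =  0.01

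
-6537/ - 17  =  384 + 9/17 = 384.53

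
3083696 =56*55066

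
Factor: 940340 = 2^2*5^1*47017^1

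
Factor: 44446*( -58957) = - 2^1 * 19^1*29^1 * 71^1 * 107^1 * 313^1=- 2620402822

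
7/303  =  7/303 = 0.02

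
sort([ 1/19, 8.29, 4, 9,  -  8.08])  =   [ - 8.08 , 1/19, 4, 8.29,9]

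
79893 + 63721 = 143614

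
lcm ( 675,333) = 24975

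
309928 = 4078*76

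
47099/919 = 51+230/919  =  51.25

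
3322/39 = 85 + 7/39 = 85.18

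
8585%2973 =2639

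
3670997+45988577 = 49659574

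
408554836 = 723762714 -315207878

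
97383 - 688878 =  - 591495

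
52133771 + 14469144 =66602915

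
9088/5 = 9088/5 = 1817.60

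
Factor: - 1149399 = -3^2*127711^1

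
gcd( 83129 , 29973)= 97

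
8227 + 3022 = 11249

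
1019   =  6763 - 5744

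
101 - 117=- 16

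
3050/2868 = 1525/1434=1.06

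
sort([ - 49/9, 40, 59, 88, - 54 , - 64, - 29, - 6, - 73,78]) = [ - 73, - 64,  -  54, - 29, - 6, -49/9,40 , 59 , 78, 88]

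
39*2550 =99450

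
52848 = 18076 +34772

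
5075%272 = 179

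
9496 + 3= 9499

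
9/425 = 9/425 = 0.02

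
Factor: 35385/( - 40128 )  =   - 11795/13376  =  - 2^ (  -  6)*5^1*7^1*11^( - 1)*19^(-1)*337^1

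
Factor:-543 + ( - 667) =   -  1210 = - 2^1 * 5^1*11^2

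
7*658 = 4606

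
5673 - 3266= 2407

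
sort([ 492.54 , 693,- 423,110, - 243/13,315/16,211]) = [ - 423, - 243/13,315/16, 110, 211, 492.54,693 ]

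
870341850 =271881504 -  - 598460346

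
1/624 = 1/624 = 0.00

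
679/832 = 679/832  =  0.82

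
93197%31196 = 30805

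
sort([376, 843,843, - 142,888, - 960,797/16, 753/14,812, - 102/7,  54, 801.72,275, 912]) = [ - 960, - 142, - 102/7,797/16,753/14,54,275,376,801.72,  812,  843,843, 888,912 ]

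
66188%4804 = 3736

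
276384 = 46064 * 6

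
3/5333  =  3/5333 = 0.00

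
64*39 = 2496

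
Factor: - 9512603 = - 9512603^1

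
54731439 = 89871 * 609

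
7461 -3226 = 4235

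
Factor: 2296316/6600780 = 574079/1650195= 3^ ( - 2) * 5^(-1) * 11^1*36671^(  -  1)*52189^1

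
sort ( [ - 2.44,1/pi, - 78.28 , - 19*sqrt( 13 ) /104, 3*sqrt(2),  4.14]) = [ - 78.28,-2.44 , - 19 * sqrt(13) /104,1/pi, 4.14,3*sqrt(2)]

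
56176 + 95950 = 152126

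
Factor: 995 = 5^1*199^1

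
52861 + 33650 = 86511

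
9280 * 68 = 631040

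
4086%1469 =1148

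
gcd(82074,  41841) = 3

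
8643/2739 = 3  +  142/913  =  3.16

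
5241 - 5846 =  - 605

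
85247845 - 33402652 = 51845193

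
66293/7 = 9470 + 3/7 = 9470.43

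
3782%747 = 47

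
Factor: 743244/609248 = 2^( - 3) * 3^1*79^(- 1)*257^1 = 771/632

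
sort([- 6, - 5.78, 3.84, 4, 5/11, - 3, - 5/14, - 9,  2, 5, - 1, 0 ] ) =[ - 9, - 6, - 5.78, - 3, - 1,-5/14, 0, 5/11 , 2, 3.84 , 4,5]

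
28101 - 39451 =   -  11350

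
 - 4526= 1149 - 5675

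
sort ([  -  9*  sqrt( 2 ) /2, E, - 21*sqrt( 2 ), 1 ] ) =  [  -  21 * sqrt(2 ),-9*sqrt( 2)/2,1 , E ]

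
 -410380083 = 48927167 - 459307250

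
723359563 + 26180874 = 749540437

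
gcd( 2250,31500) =2250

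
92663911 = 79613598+13050313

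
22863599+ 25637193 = 48500792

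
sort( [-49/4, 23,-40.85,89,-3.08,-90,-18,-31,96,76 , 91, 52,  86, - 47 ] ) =[ - 90, - 47,-40.85, - 31, - 18, - 49/4, - 3.08, 23 , 52, 76,  86, 89, 91 , 96]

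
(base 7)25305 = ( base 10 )6669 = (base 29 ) 7qs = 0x1a0d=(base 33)643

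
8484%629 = 307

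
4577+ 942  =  5519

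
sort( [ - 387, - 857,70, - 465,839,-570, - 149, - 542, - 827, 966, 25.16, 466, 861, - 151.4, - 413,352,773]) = [ - 857,  -  827,-570, - 542, - 465, - 413, - 387, - 151.4, -149,25.16,70,352, 466,773,839 , 861  ,  966 ]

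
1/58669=1/58669 = 0.00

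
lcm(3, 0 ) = 0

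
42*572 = 24024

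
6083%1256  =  1059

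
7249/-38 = -191+9/38 = -  190.76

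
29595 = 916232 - 886637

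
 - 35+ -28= -63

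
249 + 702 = 951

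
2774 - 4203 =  - 1429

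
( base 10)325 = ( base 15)16a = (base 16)145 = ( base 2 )101000101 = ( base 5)2300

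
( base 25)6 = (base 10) 6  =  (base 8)6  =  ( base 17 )6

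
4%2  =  0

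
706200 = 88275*8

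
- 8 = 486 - 494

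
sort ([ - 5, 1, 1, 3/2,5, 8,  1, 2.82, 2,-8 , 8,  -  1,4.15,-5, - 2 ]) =[ - 8,-5, - 5, - 2, - 1,1,1,  1 , 3/2,2, 2.82, 4.15, 5, 8, 8] 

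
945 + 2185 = 3130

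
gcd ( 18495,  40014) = 27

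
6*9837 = 59022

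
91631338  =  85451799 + 6179539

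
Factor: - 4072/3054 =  - 4/3 = - 2^2*3^(-1)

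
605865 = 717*845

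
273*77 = 21021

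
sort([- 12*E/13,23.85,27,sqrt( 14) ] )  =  [-12*E/13, sqrt( 14 ), 23.85 , 27] 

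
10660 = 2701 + 7959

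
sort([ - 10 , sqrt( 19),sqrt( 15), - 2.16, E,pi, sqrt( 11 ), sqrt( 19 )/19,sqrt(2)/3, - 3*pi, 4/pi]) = [ -10, - 3*pi, -2.16,sqrt( 19)/19, sqrt( 2 ) /3,  4/pi,E,pi,sqrt(11 ), sqrt(15), sqrt( 19 ) ] 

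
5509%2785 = 2724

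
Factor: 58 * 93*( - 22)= - 2^2*3^1*11^1*29^1*31^1=-118668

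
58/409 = 58/409 = 0.14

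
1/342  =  1/342 = 0.00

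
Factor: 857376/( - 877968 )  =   - 458/469=-2^1*7^( - 1)*67^ (-1)*229^1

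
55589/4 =13897+1/4 =13897.25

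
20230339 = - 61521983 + 81752322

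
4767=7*681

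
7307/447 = 16 + 155/447=16.35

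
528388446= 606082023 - 77693577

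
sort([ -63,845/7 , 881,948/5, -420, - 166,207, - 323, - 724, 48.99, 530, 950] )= [-724, - 420,-323,  -  166, - 63,48.99,845/7, 948/5,207, 530, 881,950 ] 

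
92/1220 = 23/305 = 0.08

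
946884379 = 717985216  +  228899163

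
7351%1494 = 1375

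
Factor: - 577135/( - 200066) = 2^( - 1)*5^1*13^2*167^( - 1)*599^( - 1)*683^1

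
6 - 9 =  - 3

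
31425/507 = 10475/169 =61.98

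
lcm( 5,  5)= 5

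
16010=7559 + 8451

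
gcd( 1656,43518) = 6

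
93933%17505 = 6408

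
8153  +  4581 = 12734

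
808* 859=694072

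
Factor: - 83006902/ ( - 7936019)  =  2^1*7^( - 1)*11^1*13^( - 1 )*31^1 * 37^( -1)*2357^( - 1)*121711^1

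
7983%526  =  93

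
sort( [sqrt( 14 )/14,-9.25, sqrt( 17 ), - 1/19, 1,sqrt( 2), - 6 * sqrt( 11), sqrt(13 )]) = [  -  6 * sqrt (11),-9.25, - 1/19,sqrt( 14 )/14, 1 , sqrt( 2 ), sqrt(13 ),sqrt( 17)] 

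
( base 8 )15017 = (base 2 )1101000001111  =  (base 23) ce1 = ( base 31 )6T6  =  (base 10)6671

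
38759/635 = 38759/635 = 61.04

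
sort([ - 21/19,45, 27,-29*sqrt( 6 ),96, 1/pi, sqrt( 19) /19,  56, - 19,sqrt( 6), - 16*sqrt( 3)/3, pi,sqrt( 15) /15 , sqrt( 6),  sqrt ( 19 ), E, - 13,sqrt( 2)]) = [- 29*sqrt( 6 ), - 19,  -  13, - 16*sqrt( 3)/3, - 21/19,sqrt(19)/19, sqrt( 15) /15,1/pi, sqrt (2 ),  sqrt( 6), sqrt( 6 ),E, pi, sqrt( 19),  27,  45,  56,96]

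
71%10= 1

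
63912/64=998 + 5/8 = 998.62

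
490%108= 58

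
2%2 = 0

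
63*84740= 5338620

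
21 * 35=735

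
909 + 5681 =6590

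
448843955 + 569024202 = 1017868157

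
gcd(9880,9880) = 9880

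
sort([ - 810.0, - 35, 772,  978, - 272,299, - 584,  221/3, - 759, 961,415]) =[-810.0, - 759, -584, - 272, - 35, 221/3,  299  ,  415, 772, 961 , 978 ] 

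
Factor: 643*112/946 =36008/473=2^3*7^1*11^( - 1 )*43^( - 1 ) * 643^1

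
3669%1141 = 246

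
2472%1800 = 672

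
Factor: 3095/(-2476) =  -5/4= - 2^( - 2 )*5^1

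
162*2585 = 418770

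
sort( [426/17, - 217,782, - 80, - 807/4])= [ - 217, - 807/4, - 80 , 426/17,782 ]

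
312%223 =89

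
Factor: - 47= - 47^1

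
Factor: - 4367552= - 2^6*7^1*9749^1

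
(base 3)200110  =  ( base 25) JN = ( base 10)498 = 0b111110010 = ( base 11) 413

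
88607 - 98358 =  - 9751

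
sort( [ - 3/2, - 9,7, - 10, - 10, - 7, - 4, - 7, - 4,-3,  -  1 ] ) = [ - 10, - 10, - 9, - 7, - 7, - 4, - 4, - 3 , - 3/2, - 1, 7 ] 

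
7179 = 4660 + 2519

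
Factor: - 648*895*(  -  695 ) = 2^3 * 3^4*5^2*139^1 *179^1 = 403072200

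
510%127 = 2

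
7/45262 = 1/6466=0.00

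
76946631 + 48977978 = 125924609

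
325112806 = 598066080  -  272953274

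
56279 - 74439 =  - 18160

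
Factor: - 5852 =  - 2^2*7^1* 11^1*19^1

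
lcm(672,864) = 6048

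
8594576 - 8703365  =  -108789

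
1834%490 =364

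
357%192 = 165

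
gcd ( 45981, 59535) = 27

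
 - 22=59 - 81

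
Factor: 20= 2^2*5^1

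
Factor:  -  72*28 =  - 2016= -  2^5*3^2*7^1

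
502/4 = 125 + 1/2 = 125.50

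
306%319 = 306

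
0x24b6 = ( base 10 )9398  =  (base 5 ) 300043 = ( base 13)437C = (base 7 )36254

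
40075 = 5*8015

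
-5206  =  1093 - 6299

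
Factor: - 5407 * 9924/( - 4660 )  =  13414767/1165 = 3^1*5^( - 1 )*233^( - 1)*827^1*5407^1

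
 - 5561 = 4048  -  9609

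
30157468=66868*451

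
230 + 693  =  923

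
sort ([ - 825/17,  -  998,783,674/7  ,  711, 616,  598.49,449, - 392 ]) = [ - 998,- 392, - 825/17,674/7,449,598.49,616 , 711 , 783]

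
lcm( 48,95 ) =4560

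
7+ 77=84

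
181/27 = 181/27= 6.70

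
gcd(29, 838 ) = 1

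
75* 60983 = 4573725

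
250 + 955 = 1205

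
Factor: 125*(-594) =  -74250 = -2^1 * 3^3*5^3*11^1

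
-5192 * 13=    - 67496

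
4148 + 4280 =8428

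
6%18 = 6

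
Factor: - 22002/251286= -19/217   =  - 7^( - 1)*19^1*31^( - 1) 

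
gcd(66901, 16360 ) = 1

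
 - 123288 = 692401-815689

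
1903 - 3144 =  - 1241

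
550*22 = 12100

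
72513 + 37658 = 110171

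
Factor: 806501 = 53^1*15217^1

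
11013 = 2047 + 8966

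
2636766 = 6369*414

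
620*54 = 33480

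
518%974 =518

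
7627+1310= 8937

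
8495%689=227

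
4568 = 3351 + 1217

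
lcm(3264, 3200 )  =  163200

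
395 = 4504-4109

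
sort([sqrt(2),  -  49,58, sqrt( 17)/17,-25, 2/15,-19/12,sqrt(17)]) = [ - 49, - 25 ,  -  19/12, 2/15,sqrt(17) /17, sqrt (2),  sqrt(17), 58]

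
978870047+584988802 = 1563858849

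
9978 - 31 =9947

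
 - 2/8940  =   - 1  +  4469/4470 = - 0.00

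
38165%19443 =18722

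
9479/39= 243 + 2/39 = 243.05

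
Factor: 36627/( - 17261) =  - 3^1*29^1*41^ ( - 1) = - 87/41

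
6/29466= 1/4911 = 0.00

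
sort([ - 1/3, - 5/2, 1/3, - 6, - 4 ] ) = [ - 6,-4,- 5/2, -1/3 , 1/3 ]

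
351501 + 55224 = 406725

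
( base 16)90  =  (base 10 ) 144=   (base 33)4c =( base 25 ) 5j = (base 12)100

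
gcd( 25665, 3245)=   295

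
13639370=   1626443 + 12012927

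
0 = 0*42736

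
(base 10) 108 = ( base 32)3c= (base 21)53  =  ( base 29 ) 3L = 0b1101100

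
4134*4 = 16536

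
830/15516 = 415/7758= 0.05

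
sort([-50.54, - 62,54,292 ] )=[ - 62, - 50.54,54, 292 ] 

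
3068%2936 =132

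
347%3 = 2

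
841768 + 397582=1239350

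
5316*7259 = 38588844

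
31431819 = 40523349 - 9091530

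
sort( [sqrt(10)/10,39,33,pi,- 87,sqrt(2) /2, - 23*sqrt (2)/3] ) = [- 87,-23*sqrt(2)/3,sqrt(10) /10, sqrt(2 ) /2,pi,33,39] 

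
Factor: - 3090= - 2^1 * 3^1*5^1*103^1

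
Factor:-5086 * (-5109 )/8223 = 8661458/2741 = 2^1* 13^1* 131^1*2543^1*2741^ (-1)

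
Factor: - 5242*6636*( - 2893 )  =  2^3 * 3^1 * 7^1*11^1*79^1*263^1*2621^1 =100635643416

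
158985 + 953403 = 1112388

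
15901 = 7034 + 8867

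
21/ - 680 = -21/680= - 0.03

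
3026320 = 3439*880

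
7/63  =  1/9 = 0.11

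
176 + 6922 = 7098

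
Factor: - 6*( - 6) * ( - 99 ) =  - 2^2*3^4*11^1 = -  3564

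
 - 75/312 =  - 1 +79/104  =  - 0.24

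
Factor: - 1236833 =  - 13^1*89^1*1069^1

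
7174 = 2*3587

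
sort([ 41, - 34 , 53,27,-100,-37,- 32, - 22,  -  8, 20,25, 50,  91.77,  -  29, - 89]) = [ - 100, - 89, - 37,-34,-32, - 29,-22,  -  8 , 20,  25,27, 41,50, 53,91.77 ] 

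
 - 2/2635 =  - 1 + 2633/2635 = - 0.00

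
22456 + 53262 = 75718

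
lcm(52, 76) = 988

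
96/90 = 16/15 =1.07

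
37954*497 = 18863138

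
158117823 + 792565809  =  950683632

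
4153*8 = 33224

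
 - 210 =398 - 608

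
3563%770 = 483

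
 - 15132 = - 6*2522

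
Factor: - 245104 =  - 2^4*15319^1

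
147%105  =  42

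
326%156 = 14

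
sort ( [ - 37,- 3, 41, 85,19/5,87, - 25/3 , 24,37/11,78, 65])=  [ - 37, - 25/3, - 3, 37/11 , 19/5,24,41, 65, 78, 85,87 ]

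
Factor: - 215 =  - 5^1*43^1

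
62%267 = 62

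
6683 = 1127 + 5556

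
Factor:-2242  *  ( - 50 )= 112100= 2^2*5^2 * 19^1*59^1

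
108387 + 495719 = 604106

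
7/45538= 7/45538=0.00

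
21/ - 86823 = -1 + 28934/28941 = -  0.00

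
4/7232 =1/1808 = 0.00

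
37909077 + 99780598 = 137689675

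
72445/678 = 106 + 577/678 = 106.85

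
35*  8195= 286825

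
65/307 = 65/307 = 0.21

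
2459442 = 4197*586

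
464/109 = 464/109 = 4.26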